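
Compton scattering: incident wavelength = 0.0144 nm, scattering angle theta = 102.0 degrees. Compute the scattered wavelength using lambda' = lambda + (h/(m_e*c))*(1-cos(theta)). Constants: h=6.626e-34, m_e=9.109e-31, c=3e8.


Compton wavelength: h/(m_e*c) = 2.4247e-12 m
d_lambda = 2.4247e-12 * (1 - cos(102.0 deg))
= 2.4247e-12 * 1.207912
= 2.9288e-12 m = 0.002929 nm
lambda' = 0.0144 + 0.002929
= 0.017329 nm

0.017329


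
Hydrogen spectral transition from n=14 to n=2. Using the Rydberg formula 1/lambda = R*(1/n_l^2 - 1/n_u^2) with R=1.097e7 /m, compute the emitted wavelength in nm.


1/lambda = R * (1/n_l^2 - 1/n_u^2)
= 1.097e7 * (1/2^2 - 1/14^2)
= 1.097e7 * (0.25 - 0.005102)
= 1.097e7 * 0.244898
= 2.6865e+06 /m
lambda = 1 / 2.6865e+06 = 372.2273 nm

372.2273


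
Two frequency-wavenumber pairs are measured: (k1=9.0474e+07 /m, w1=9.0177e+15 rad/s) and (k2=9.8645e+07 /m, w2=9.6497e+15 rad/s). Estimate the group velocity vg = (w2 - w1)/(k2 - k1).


vg = (w2 - w1) / (k2 - k1)
= (9.6497e+15 - 9.0177e+15) / (9.8645e+07 - 9.0474e+07)
= 6.3200e+14 / 8.1710e+06
= 7.7347e+07 m/s

7.7347e+07


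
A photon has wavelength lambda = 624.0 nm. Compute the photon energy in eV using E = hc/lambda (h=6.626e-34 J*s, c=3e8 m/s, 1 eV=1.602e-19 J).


E = hc / lambda
= (6.626e-34)(3e8) / (624.0e-9)
= 1.9878e-25 / 6.2400e-07
= 3.1856e-19 J
Converting to eV: 3.1856e-19 / 1.602e-19
= 1.9885 eV

1.9885


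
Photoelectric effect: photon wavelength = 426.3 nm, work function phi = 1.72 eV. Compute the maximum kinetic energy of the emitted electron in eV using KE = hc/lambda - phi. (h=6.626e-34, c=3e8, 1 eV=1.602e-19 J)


E_photon = hc / lambda
= (6.626e-34)(3e8) / (426.3e-9)
= 4.6629e-19 J
= 2.9107 eV
KE = E_photon - phi
= 2.9107 - 1.72
= 1.1907 eV

1.1907


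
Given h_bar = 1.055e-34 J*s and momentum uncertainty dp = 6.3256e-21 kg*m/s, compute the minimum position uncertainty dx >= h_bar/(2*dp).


dx = h_bar / (2 * dp)
= 1.055e-34 / (2 * 6.3256e-21)
= 1.055e-34 / 1.2651e-20
= 8.3391e-15 m

8.3391e-15


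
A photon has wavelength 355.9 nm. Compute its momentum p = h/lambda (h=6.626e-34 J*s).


p = h / lambda
= 6.626e-34 / (355.9e-9)
= 6.626e-34 / 3.5590e-07
= 1.8618e-27 kg*m/s

1.8618e-27


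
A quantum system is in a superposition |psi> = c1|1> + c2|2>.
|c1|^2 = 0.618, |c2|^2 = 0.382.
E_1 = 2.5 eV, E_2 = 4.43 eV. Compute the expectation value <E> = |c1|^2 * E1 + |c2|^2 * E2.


<E> = |c1|^2 * E1 + |c2|^2 * E2
= 0.618 * 2.5 + 0.382 * 4.43
= 1.545 + 1.6923
= 3.2373 eV

3.2373


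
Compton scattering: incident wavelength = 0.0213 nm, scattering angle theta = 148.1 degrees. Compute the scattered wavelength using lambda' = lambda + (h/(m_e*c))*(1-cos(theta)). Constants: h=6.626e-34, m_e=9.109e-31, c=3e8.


Compton wavelength: h/(m_e*c) = 2.4247e-12 m
d_lambda = 2.4247e-12 * (1 - cos(148.1 deg))
= 2.4247e-12 * 1.848972
= 4.4832e-12 m = 0.004483 nm
lambda' = 0.0213 + 0.004483
= 0.025783 nm

0.025783


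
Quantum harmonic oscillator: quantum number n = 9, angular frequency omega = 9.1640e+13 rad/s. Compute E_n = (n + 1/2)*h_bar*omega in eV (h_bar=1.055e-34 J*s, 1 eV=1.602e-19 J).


E = (n + 1/2) * h_bar * omega
= (9 + 0.5) * 1.055e-34 * 9.1640e+13
= 9.5 * 9.6680e-21
= 9.1846e-20 J
= 0.5733 eV

0.5733


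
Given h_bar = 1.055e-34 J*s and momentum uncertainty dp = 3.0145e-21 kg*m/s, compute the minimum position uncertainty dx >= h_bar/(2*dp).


dx = h_bar / (2 * dp)
= 1.055e-34 / (2 * 3.0145e-21)
= 1.055e-34 / 6.0290e-21
= 1.7499e-14 m

1.7499e-14


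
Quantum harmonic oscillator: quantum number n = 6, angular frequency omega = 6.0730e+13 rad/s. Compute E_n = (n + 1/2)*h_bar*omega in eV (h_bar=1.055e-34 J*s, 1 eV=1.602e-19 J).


E = (n + 1/2) * h_bar * omega
= (6 + 0.5) * 1.055e-34 * 6.0730e+13
= 6.5 * 6.4070e-21
= 4.1646e-20 J
= 0.26 eV

0.26


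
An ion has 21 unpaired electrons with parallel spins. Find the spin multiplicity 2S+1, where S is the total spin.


Total spin S = N * (1/2) = 21 * 0.5 = 10.5
Spin multiplicity = 2S + 1
= 2 * 10.5 + 1
= 22

22


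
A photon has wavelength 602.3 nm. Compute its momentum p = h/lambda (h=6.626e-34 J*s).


p = h / lambda
= 6.626e-34 / (602.3e-9)
= 6.626e-34 / 6.0230e-07
= 1.1001e-27 kg*m/s

1.1001e-27


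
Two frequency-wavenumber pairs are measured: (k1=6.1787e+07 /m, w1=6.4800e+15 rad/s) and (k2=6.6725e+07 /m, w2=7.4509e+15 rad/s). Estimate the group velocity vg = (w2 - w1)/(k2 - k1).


vg = (w2 - w1) / (k2 - k1)
= (7.4509e+15 - 6.4800e+15) / (6.6725e+07 - 6.1787e+07)
= 9.7090e+14 / 4.9380e+06
= 1.9662e+08 m/s

1.9662e+08


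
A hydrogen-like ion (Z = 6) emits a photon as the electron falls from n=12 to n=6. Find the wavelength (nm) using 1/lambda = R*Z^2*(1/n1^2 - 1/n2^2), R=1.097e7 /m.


1/lambda = R * Z^2 * (1/n1^2 - 1/n2^2)
= 1.097e7 * 6^2 * (1/6^2 - 1/12^2)
= 1.097e7 * 36 * (0.027778 - 0.006944)
= 8.2275e+06 /m
lambda = 1 / 8.2275e+06
= 121.5436 nm

121.5436


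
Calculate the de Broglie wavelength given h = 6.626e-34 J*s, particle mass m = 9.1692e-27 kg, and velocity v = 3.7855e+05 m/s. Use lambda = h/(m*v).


lambda = h / (m * v)
= 6.626e-34 / (9.1692e-27 * 3.7855e+05)
= 6.626e-34 / 3.4710e-21
= 1.9090e-13 m

1.9090e-13


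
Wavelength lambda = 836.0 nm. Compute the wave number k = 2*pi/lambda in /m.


k = 2 * pi / lambda
= 6.2832 / (836.0e-9)
= 6.2832 / 8.3600e-07
= 7.5158e+06 /m

7.5158e+06


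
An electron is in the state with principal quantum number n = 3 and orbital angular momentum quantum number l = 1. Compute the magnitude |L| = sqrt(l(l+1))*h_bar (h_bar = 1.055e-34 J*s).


L = sqrt(l*(l+1)) * h_bar
= sqrt(1 * 2) * 1.055e-34
= sqrt(2) * 1.055e-34
= 1.4142 * 1.055e-34
= 1.4920e-34 J*s

1.4920e-34


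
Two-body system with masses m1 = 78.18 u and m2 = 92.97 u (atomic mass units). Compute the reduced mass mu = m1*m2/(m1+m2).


mu = m1 * m2 / (m1 + m2)
= 78.18 * 92.97 / (78.18 + 92.97)
= 7268.3946 / 171.15
= 42.468 u

42.468


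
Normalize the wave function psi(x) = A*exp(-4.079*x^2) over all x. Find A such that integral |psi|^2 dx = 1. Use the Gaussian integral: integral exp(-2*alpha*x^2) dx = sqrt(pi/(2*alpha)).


integral |psi|^2 dx = A^2 * sqrt(pi/(2*alpha)) = 1
A^2 = sqrt(2*alpha/pi)
= sqrt(2 * 4.079 / pi)
= 1.61145
A = sqrt(1.61145)
= 1.2694

1.2694


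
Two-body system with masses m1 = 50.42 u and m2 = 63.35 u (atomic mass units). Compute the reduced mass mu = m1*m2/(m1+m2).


mu = m1 * m2 / (m1 + m2)
= 50.42 * 63.35 / (50.42 + 63.35)
= 3194.107 / 113.77
= 28.0751 u

28.0751


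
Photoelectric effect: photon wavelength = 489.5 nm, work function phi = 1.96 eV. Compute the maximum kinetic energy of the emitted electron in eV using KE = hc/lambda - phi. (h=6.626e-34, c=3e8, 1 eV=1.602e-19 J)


E_photon = hc / lambda
= (6.626e-34)(3e8) / (489.5e-9)
= 4.0609e-19 J
= 2.5349 eV
KE = E_photon - phi
= 2.5349 - 1.96
= 0.5749 eV

0.5749


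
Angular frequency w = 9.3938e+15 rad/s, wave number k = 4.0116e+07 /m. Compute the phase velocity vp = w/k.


vp = w / k
= 9.3938e+15 / 4.0116e+07
= 2.3417e+08 m/s

2.3417e+08


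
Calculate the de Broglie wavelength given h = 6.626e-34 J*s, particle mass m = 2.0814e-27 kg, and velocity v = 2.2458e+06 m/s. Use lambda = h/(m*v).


lambda = h / (m * v)
= 6.626e-34 / (2.0814e-27 * 2.2458e+06)
= 6.626e-34 / 4.6744e-21
= 1.4175e-13 m

1.4175e-13


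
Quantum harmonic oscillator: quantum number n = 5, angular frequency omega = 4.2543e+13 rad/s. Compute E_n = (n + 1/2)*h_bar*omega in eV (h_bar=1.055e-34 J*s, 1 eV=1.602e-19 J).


E = (n + 1/2) * h_bar * omega
= (5 + 0.5) * 1.055e-34 * 4.2543e+13
= 5.5 * 4.4883e-21
= 2.4686e-20 J
= 0.1541 eV

0.1541


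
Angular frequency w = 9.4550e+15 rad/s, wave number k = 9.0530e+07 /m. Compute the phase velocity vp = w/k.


vp = w / k
= 9.4550e+15 / 9.0530e+07
= 1.0444e+08 m/s

1.0444e+08


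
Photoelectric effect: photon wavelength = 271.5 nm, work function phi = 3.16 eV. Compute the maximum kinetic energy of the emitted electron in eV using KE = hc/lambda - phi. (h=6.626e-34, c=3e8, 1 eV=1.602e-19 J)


E_photon = hc / lambda
= (6.626e-34)(3e8) / (271.5e-9)
= 7.3215e-19 J
= 4.5703 eV
KE = E_photon - phi
= 4.5703 - 3.16
= 1.4103 eV

1.4103


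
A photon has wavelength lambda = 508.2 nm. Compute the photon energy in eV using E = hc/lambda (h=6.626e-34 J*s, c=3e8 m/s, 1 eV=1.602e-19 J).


E = hc / lambda
= (6.626e-34)(3e8) / (508.2e-9)
= 1.9878e-25 / 5.0820e-07
= 3.9115e-19 J
Converting to eV: 3.9115e-19 / 1.602e-19
= 2.4416 eV

2.4416


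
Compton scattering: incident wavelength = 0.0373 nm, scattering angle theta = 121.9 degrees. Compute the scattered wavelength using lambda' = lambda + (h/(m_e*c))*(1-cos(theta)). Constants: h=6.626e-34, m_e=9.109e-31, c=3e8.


Compton wavelength: h/(m_e*c) = 2.4247e-12 m
d_lambda = 2.4247e-12 * (1 - cos(121.9 deg))
= 2.4247e-12 * 1.528438
= 3.7060e-12 m = 0.003706 nm
lambda' = 0.0373 + 0.003706
= 0.041006 nm

0.041006


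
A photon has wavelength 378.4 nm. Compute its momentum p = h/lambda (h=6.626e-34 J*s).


p = h / lambda
= 6.626e-34 / (378.4e-9)
= 6.626e-34 / 3.7840e-07
= 1.7511e-27 kg*m/s

1.7511e-27


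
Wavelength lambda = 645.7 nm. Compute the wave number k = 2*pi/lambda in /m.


k = 2 * pi / lambda
= 6.2832 / (645.7e-9)
= 6.2832 / 6.4570e-07
= 9.7308e+06 /m

9.7308e+06


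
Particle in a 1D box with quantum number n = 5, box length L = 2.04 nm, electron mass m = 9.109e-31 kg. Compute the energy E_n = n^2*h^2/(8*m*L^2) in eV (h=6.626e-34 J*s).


E = n^2 * h^2 / (8 * m * L^2)
= 5^2 * (6.626e-34)^2 / (8 * 9.109e-31 * (2.04e-9)^2)
= 25 * 4.3904e-67 / (8 * 9.109e-31 * 4.1616e-18)
= 3.6193e-19 J
= 2.2592 eV

2.2592


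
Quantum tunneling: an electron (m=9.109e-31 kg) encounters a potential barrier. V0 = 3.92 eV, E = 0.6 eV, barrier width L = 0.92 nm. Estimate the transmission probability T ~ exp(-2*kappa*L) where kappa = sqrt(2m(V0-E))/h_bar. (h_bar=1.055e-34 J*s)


V0 - E = 3.32 eV = 5.3186e-19 J
kappa = sqrt(2 * m * (V0-E)) / h_bar
= sqrt(2 * 9.109e-31 * 5.3186e-19) / 1.055e-34
= 9.3304e+09 /m
2*kappa*L = 2 * 9.3304e+09 * 0.92e-9
= 17.1679
T = exp(-17.1679) = 3.500223e-08

3.500223e-08


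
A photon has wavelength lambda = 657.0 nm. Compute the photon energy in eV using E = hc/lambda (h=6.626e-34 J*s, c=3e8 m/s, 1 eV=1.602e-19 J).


E = hc / lambda
= (6.626e-34)(3e8) / (657.0e-9)
= 1.9878e-25 / 6.5700e-07
= 3.0256e-19 J
Converting to eV: 3.0256e-19 / 1.602e-19
= 1.8886 eV

1.8886


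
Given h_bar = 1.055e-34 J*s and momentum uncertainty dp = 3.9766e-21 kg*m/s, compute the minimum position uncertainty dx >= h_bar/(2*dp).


dx = h_bar / (2 * dp)
= 1.055e-34 / (2 * 3.9766e-21)
= 1.055e-34 / 7.9532e-21
= 1.3265e-14 m

1.3265e-14


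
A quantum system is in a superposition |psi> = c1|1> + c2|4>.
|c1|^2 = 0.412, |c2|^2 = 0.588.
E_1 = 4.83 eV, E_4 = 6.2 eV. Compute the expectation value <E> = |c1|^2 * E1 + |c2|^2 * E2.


<E> = |c1|^2 * E1 + |c2|^2 * E2
= 0.412 * 4.83 + 0.588 * 6.2
= 1.99 + 3.6456
= 5.6356 eV

5.6356


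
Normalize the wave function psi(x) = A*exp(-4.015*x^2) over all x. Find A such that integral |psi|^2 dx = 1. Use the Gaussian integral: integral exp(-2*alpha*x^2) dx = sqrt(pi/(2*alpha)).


integral |psi|^2 dx = A^2 * sqrt(pi/(2*alpha)) = 1
A^2 = sqrt(2*alpha/pi)
= sqrt(2 * 4.015 / pi)
= 1.598758
A = sqrt(1.598758)
= 1.2644

1.2644


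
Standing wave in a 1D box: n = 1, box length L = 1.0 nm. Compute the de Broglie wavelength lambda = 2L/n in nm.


lambda = 2L / n
= 2 * 1.0 / 1
= 2.0 / 1
= 2.0 nm

2.0


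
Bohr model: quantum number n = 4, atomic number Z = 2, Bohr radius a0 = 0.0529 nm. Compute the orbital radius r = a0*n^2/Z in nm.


r = a0 * n^2 / Z
= 0.0529 * 4^2 / 2
= 0.0529 * 16 / 2
= 0.4232 nm

0.4232


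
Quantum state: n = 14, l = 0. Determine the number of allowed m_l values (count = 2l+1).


m_l ranges from -l to +l in integer steps
So m_l goes from -0 to +0
Count = 2l + 1 = 2*0 + 1
= 1

1


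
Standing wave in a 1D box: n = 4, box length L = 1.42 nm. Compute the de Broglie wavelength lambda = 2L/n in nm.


lambda = 2L / n
= 2 * 1.42 / 4
= 2.84 / 4
= 0.71 nm

0.71


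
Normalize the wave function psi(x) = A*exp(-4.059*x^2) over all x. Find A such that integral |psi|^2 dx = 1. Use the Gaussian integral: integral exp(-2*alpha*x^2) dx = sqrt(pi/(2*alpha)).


integral |psi|^2 dx = A^2 * sqrt(pi/(2*alpha)) = 1
A^2 = sqrt(2*alpha/pi)
= sqrt(2 * 4.059 / pi)
= 1.607495
A = sqrt(1.607495)
= 1.2679

1.2679


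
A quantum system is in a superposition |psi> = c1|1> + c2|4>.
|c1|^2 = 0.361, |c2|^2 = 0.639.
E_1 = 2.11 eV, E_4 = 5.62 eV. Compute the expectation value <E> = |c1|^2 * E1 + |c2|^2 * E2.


<E> = |c1|^2 * E1 + |c2|^2 * E2
= 0.361 * 2.11 + 0.639 * 5.62
= 0.7617 + 3.5912
= 4.3529 eV

4.3529


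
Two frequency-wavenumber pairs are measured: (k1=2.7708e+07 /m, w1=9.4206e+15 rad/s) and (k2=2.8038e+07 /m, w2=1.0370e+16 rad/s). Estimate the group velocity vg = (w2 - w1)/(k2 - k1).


vg = (w2 - w1) / (k2 - k1)
= (1.0370e+16 - 9.4206e+15) / (2.8038e+07 - 2.7708e+07)
= 9.4940e+14 / 3.3000e+05
= 2.8770e+09 m/s

2.8770e+09


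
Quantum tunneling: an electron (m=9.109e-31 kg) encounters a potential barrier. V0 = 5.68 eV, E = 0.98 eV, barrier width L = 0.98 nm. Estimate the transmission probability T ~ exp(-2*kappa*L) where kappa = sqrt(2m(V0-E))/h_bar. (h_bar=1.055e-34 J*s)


V0 - E = 4.7 eV = 7.5294e-19 J
kappa = sqrt(2 * m * (V0-E)) / h_bar
= sqrt(2 * 9.109e-31 * 7.5294e-19) / 1.055e-34
= 1.1101e+10 /m
2*kappa*L = 2 * 1.1101e+10 * 0.98e-9
= 21.7588
T = exp(-21.7588) = 3.550508e-10

3.550508e-10


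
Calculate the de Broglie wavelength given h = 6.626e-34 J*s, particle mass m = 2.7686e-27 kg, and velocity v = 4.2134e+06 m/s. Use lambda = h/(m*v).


lambda = h / (m * v)
= 6.626e-34 / (2.7686e-27 * 4.2134e+06)
= 6.626e-34 / 1.1665e-20
= 5.6801e-14 m

5.6801e-14


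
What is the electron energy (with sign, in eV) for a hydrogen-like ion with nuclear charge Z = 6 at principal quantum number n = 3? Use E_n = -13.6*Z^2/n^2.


E_n = -13.6 * Z^2 / n^2
= -13.6 * 6^2 / 3^2
= -13.6 * 36 / 9
= -54.4 eV

-54.4


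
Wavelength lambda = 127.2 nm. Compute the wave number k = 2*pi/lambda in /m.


k = 2 * pi / lambda
= 6.2832 / (127.2e-9)
= 6.2832 / 1.2720e-07
= 4.9396e+07 /m

4.9396e+07


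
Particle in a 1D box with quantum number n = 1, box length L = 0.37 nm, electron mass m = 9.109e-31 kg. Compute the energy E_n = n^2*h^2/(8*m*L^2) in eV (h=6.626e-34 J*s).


E = n^2 * h^2 / (8 * m * L^2)
= 1^2 * (6.626e-34)^2 / (8 * 9.109e-31 * (0.37e-9)^2)
= 1 * 4.3904e-67 / (8 * 9.109e-31 * 1.3690e-19)
= 4.4009e-19 J
= 2.7471 eV

2.7471


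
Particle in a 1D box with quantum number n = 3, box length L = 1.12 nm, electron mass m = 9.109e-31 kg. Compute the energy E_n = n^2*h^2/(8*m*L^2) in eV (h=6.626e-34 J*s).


E = n^2 * h^2 / (8 * m * L^2)
= 3^2 * (6.626e-34)^2 / (8 * 9.109e-31 * (1.12e-9)^2)
= 9 * 4.3904e-67 / (8 * 9.109e-31 * 1.2544e-18)
= 4.3226e-19 J
= 2.6983 eV

2.6983


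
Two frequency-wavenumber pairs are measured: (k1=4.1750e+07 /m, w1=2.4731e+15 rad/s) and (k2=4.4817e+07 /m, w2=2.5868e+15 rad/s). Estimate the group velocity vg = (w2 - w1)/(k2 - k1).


vg = (w2 - w1) / (k2 - k1)
= (2.5868e+15 - 2.4731e+15) / (4.4817e+07 - 4.1750e+07)
= 1.1370e+14 / 3.0670e+06
= 3.7072e+07 m/s

3.7072e+07


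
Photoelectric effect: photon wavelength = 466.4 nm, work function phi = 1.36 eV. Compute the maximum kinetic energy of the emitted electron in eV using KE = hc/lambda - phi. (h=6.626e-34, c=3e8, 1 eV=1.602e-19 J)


E_photon = hc / lambda
= (6.626e-34)(3e8) / (466.4e-9)
= 4.2620e-19 J
= 2.6604 eV
KE = E_photon - phi
= 2.6604 - 1.36
= 1.3004 eV

1.3004


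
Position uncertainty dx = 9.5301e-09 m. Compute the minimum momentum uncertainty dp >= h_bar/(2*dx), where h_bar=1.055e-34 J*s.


dp = h_bar / (2 * dx)
= 1.055e-34 / (2 * 9.5301e-09)
= 1.055e-34 / 1.9060e-08
= 5.5351e-27 kg*m/s

5.5351e-27


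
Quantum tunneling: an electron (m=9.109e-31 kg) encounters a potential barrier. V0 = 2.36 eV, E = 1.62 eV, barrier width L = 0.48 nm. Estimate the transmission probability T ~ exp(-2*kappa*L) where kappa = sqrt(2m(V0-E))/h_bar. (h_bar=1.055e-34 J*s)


V0 - E = 0.74 eV = 1.1855e-19 J
kappa = sqrt(2 * m * (V0-E)) / h_bar
= sqrt(2 * 9.109e-31 * 1.1855e-19) / 1.055e-34
= 4.4050e+09 /m
2*kappa*L = 2 * 4.4050e+09 * 0.48e-9
= 4.2288
T = exp(-4.2288) = 1.456999e-02

1.456999e-02


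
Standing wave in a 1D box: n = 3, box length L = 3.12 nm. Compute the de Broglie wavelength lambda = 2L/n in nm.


lambda = 2L / n
= 2 * 3.12 / 3
= 6.24 / 3
= 2.08 nm

2.08


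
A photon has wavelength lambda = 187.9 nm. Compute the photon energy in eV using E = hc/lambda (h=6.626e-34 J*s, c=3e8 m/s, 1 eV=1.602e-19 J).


E = hc / lambda
= (6.626e-34)(3e8) / (187.9e-9)
= 1.9878e-25 / 1.8790e-07
= 1.0579e-18 J
Converting to eV: 1.0579e-18 / 1.602e-19
= 6.6036 eV

6.6036


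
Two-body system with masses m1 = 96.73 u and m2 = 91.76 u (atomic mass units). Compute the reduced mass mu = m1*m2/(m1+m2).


mu = m1 * m2 / (m1 + m2)
= 96.73 * 91.76 / (96.73 + 91.76)
= 8875.9448 / 188.49
= 47.0897 u

47.0897


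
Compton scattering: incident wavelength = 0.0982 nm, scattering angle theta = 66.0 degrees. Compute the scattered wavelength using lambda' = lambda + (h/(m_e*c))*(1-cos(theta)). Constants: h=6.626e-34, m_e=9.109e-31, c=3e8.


Compton wavelength: h/(m_e*c) = 2.4247e-12 m
d_lambda = 2.4247e-12 * (1 - cos(66.0 deg))
= 2.4247e-12 * 0.593263
= 1.4385e-12 m = 0.001438 nm
lambda' = 0.0982 + 0.001438
= 0.099638 nm

0.099638


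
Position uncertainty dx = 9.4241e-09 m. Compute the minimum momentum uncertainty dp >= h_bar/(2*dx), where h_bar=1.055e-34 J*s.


dp = h_bar / (2 * dx)
= 1.055e-34 / (2 * 9.4241e-09)
= 1.055e-34 / 1.8848e-08
= 5.5974e-27 kg*m/s

5.5974e-27


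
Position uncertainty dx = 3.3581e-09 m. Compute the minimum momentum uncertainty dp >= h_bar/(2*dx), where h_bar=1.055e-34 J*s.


dp = h_bar / (2 * dx)
= 1.055e-34 / (2 * 3.3581e-09)
= 1.055e-34 / 6.7162e-09
= 1.5708e-26 kg*m/s

1.5708e-26


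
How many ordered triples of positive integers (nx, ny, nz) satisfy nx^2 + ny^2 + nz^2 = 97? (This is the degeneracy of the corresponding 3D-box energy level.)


Enumerate all (nx, ny, nz) with nx^2 + ny^2 + nz^2 = 97:
(5,6,6)
(6,5,6)
(6,6,5)
Total degeneracy = 3

3


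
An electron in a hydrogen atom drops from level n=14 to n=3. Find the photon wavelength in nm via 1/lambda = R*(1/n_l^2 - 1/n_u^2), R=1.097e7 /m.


1/lambda = R * (1/n_l^2 - 1/n_u^2)
= 1.097e7 * (1/3^2 - 1/14^2)
= 1.097e7 * (0.111111 - 0.005102)
= 1.097e7 * 0.106009
= 1.1629e+06 /m
lambda = 1 / 1.1629e+06 = 859.9047 nm

859.9047


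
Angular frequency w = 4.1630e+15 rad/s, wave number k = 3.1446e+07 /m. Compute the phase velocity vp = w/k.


vp = w / k
= 4.1630e+15 / 3.1446e+07
= 1.3239e+08 m/s

1.3239e+08


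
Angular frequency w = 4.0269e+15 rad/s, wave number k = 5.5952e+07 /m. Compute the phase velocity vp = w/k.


vp = w / k
= 4.0269e+15 / 5.5952e+07
= 7.1971e+07 m/s

7.1971e+07


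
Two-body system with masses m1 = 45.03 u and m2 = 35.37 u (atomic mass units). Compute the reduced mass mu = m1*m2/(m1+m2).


mu = m1 * m2 / (m1 + m2)
= 45.03 * 35.37 / (45.03 + 35.37)
= 1592.7111 / 80.4
= 19.8098 u

19.8098


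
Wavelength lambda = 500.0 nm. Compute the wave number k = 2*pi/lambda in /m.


k = 2 * pi / lambda
= 6.2832 / (500.0e-9)
= 6.2832 / 5.0000e-07
= 1.2566e+07 /m

1.2566e+07


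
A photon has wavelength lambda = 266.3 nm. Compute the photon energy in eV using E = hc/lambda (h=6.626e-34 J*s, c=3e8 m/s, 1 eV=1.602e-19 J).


E = hc / lambda
= (6.626e-34)(3e8) / (266.3e-9)
= 1.9878e-25 / 2.6630e-07
= 7.4645e-19 J
Converting to eV: 7.4645e-19 / 1.602e-19
= 4.6595 eV

4.6595


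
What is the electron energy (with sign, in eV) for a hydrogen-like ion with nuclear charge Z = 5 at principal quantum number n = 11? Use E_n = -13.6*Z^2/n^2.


E_n = -13.6 * Z^2 / n^2
= -13.6 * 5^2 / 11^2
= -13.6 * 25 / 121
= -2.8099 eV

-2.8099


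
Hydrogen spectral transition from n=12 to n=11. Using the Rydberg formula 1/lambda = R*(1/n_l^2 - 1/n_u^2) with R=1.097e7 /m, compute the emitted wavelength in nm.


1/lambda = R * (1/n_l^2 - 1/n_u^2)
= 1.097e7 * (1/11^2 - 1/12^2)
= 1.097e7 * (0.008264 - 0.006944)
= 1.097e7 * 0.00132
= 1.4481e+04 /m
lambda = 1 / 1.4481e+04 = 69057.905 nm

69057.905


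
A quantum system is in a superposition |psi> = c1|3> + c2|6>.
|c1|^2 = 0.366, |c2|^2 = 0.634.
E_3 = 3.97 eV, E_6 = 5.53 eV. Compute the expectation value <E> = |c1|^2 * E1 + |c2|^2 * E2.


<E> = |c1|^2 * E1 + |c2|^2 * E2
= 0.366 * 3.97 + 0.634 * 5.53
= 1.453 + 3.506
= 4.959 eV

4.959


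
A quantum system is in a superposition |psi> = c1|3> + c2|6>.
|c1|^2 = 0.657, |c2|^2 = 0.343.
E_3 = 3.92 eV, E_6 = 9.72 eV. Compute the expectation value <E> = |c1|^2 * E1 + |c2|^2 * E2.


<E> = |c1|^2 * E1 + |c2|^2 * E2
= 0.657 * 3.92 + 0.343 * 9.72
= 2.5754 + 3.334
= 5.9094 eV

5.9094


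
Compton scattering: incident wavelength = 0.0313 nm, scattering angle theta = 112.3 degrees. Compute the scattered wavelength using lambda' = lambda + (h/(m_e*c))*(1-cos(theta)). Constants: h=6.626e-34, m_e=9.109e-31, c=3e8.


Compton wavelength: h/(m_e*c) = 2.4247e-12 m
d_lambda = 2.4247e-12 * (1 - cos(112.3 deg))
= 2.4247e-12 * 1.379456
= 3.3448e-12 m = 0.003345 nm
lambda' = 0.0313 + 0.003345
= 0.034645 nm

0.034645


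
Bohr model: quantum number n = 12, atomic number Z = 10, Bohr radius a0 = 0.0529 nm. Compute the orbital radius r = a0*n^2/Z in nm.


r = a0 * n^2 / Z
= 0.0529 * 12^2 / 10
= 0.0529 * 144 / 10
= 0.7618 nm

0.7618


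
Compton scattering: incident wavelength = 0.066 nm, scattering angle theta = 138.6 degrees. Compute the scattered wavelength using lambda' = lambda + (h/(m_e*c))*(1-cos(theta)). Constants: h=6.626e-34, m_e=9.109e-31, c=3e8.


Compton wavelength: h/(m_e*c) = 2.4247e-12 m
d_lambda = 2.4247e-12 * (1 - cos(138.6 deg))
= 2.4247e-12 * 1.750111
= 4.2435e-12 m = 0.004244 nm
lambda' = 0.066 + 0.004244
= 0.070244 nm

0.070244


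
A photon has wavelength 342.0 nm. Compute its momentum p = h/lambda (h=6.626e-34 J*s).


p = h / lambda
= 6.626e-34 / (342.0e-9)
= 6.626e-34 / 3.4200e-07
= 1.9374e-27 kg*m/s

1.9374e-27


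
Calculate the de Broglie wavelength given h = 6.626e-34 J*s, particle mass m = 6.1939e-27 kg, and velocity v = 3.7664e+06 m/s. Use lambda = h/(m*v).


lambda = h / (m * v)
= 6.626e-34 / (6.1939e-27 * 3.7664e+06)
= 6.626e-34 / 2.3329e-20
= 2.8403e-14 m

2.8403e-14


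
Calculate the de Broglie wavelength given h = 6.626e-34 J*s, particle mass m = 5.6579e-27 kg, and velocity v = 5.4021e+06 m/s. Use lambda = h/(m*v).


lambda = h / (m * v)
= 6.626e-34 / (5.6579e-27 * 5.4021e+06)
= 6.626e-34 / 3.0565e-20
= 2.1679e-14 m

2.1679e-14


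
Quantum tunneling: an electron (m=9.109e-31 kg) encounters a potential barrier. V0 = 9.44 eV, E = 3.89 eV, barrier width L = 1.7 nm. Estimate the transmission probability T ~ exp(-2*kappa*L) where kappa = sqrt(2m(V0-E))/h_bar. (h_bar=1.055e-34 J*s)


V0 - E = 5.55 eV = 8.8911e-19 J
kappa = sqrt(2 * m * (V0-E)) / h_bar
= sqrt(2 * 9.109e-31 * 8.8911e-19) / 1.055e-34
= 1.2064e+10 /m
2*kappa*L = 2 * 1.2064e+10 * 1.7e-9
= 41.0161
T = exp(-41.0161) = 1.537894e-18

1.537894e-18


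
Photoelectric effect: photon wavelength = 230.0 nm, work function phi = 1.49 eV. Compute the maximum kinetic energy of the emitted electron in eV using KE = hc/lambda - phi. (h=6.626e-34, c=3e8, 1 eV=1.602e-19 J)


E_photon = hc / lambda
= (6.626e-34)(3e8) / (230.0e-9)
= 8.6426e-19 J
= 5.3949 eV
KE = E_photon - phi
= 5.3949 - 1.49
= 3.9049 eV

3.9049


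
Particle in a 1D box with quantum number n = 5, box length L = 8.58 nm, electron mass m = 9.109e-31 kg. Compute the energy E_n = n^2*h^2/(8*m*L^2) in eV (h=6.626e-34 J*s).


E = n^2 * h^2 / (8 * m * L^2)
= 5^2 * (6.626e-34)^2 / (8 * 9.109e-31 * (8.58e-9)^2)
= 25 * 4.3904e-67 / (8 * 9.109e-31 * 7.3616e-17)
= 2.0460e-20 J
= 0.1277 eV

0.1277


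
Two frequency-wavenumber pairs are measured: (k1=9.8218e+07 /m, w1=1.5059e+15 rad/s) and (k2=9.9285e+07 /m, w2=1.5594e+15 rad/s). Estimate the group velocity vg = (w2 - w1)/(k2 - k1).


vg = (w2 - w1) / (k2 - k1)
= (1.5594e+15 - 1.5059e+15) / (9.9285e+07 - 9.8218e+07)
= 5.3500e+13 / 1.0670e+06
= 5.0141e+07 m/s

5.0141e+07


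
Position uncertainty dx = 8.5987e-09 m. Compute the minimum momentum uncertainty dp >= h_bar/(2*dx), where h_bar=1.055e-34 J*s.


dp = h_bar / (2 * dx)
= 1.055e-34 / (2 * 8.5987e-09)
= 1.055e-34 / 1.7197e-08
= 6.1346e-27 kg*m/s

6.1346e-27


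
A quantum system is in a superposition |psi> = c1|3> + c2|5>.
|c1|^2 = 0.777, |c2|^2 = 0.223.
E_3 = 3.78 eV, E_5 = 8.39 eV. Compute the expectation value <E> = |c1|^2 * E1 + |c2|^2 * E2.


<E> = |c1|^2 * E1 + |c2|^2 * E2
= 0.777 * 3.78 + 0.223 * 8.39
= 2.9371 + 1.871
= 4.808 eV

4.808


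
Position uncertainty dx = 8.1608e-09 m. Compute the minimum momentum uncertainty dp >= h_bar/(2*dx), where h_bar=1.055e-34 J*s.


dp = h_bar / (2 * dx)
= 1.055e-34 / (2 * 8.1608e-09)
= 1.055e-34 / 1.6322e-08
= 6.4638e-27 kg*m/s

6.4638e-27


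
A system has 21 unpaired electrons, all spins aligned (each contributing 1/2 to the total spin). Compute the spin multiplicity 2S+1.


Total spin S = N * (1/2) = 21 * 0.5 = 10.5
Spin multiplicity = 2S + 1
= 2 * 10.5 + 1
= 22

22


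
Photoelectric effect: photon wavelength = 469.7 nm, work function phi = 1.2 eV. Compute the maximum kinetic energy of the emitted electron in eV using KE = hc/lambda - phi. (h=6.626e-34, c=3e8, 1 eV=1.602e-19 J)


E_photon = hc / lambda
= (6.626e-34)(3e8) / (469.7e-9)
= 4.2321e-19 J
= 2.6417 eV
KE = E_photon - phi
= 2.6417 - 1.2
= 1.4417 eV

1.4417


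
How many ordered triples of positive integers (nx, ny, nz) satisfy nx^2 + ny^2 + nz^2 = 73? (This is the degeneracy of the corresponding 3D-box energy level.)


Enumerate all (nx, ny, nz) with nx^2 + ny^2 + nz^2 = 73:
(1,6,6)
(6,1,6)
(6,6,1)
Total degeneracy = 3

3


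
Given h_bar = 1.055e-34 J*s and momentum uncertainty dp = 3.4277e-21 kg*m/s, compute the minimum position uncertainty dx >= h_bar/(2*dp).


dx = h_bar / (2 * dp)
= 1.055e-34 / (2 * 3.4277e-21)
= 1.055e-34 / 6.8554e-21
= 1.5389e-14 m

1.5389e-14


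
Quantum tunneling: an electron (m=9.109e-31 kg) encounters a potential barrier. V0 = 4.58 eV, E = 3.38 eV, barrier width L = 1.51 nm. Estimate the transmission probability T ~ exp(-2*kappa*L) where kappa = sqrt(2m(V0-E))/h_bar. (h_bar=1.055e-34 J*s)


V0 - E = 1.2 eV = 1.9224e-19 J
kappa = sqrt(2 * m * (V0-E)) / h_bar
= sqrt(2 * 9.109e-31 * 1.9224e-19) / 1.055e-34
= 5.6094e+09 /m
2*kappa*L = 2 * 5.6094e+09 * 1.51e-9
= 16.9405
T = exp(-16.9405) = 4.393656e-08

4.393656e-08


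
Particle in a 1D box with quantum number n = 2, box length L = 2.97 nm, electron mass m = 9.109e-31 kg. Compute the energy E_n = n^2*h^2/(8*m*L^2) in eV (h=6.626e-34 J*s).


E = n^2 * h^2 / (8 * m * L^2)
= 2^2 * (6.626e-34)^2 / (8 * 9.109e-31 * (2.97e-9)^2)
= 4 * 4.3904e-67 / (8 * 9.109e-31 * 8.8209e-18)
= 2.7321e-20 J
= 0.1705 eV

0.1705


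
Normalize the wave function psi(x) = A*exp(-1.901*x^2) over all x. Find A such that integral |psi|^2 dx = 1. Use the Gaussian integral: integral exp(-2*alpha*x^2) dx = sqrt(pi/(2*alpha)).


integral |psi|^2 dx = A^2 * sqrt(pi/(2*alpha)) = 1
A^2 = sqrt(2*alpha/pi)
= sqrt(2 * 1.901 / pi)
= 1.100097
A = sqrt(1.100097)
= 1.0489

1.0489


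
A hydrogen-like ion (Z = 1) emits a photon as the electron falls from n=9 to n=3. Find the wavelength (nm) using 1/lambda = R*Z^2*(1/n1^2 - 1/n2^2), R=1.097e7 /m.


1/lambda = R * Z^2 * (1/n1^2 - 1/n2^2)
= 1.097e7 * 1^2 * (1/3^2 - 1/9^2)
= 1.097e7 * 1 * (0.111111 - 0.012346)
= 1.0835e+06 /m
lambda = 1 / 1.0835e+06
= 922.9717 nm

922.9717


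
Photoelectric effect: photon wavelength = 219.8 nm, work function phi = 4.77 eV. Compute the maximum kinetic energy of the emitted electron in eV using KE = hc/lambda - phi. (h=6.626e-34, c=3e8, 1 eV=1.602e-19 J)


E_photon = hc / lambda
= (6.626e-34)(3e8) / (219.8e-9)
= 9.0437e-19 J
= 5.6452 eV
KE = E_photon - phi
= 5.6452 - 4.77
= 0.8752 eV

0.8752


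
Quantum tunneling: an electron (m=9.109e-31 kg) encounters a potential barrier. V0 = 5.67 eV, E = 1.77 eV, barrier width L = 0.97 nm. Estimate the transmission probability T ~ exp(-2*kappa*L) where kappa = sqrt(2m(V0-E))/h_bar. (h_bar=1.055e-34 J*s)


V0 - E = 3.9 eV = 6.2478e-19 J
kappa = sqrt(2 * m * (V0-E)) / h_bar
= sqrt(2 * 9.109e-31 * 6.2478e-19) / 1.055e-34
= 1.0113e+10 /m
2*kappa*L = 2 * 1.0113e+10 * 0.97e-9
= 19.6184
T = exp(-19.6184) = 3.018875e-09

3.018875e-09


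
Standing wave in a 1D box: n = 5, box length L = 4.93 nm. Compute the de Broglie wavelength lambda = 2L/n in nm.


lambda = 2L / n
= 2 * 4.93 / 5
= 9.86 / 5
= 1.972 nm

1.972


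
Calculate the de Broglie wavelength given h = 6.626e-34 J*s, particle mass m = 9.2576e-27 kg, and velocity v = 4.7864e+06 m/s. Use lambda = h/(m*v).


lambda = h / (m * v)
= 6.626e-34 / (9.2576e-27 * 4.7864e+06)
= 6.626e-34 / 4.4311e-20
= 1.4954e-14 m

1.4954e-14


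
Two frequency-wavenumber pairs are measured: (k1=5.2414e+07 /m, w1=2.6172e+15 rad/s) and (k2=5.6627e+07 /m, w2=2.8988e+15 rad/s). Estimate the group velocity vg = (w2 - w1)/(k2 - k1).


vg = (w2 - w1) / (k2 - k1)
= (2.8988e+15 - 2.6172e+15) / (5.6627e+07 - 5.2414e+07)
= 2.8160e+14 / 4.2130e+06
= 6.6841e+07 m/s

6.6841e+07


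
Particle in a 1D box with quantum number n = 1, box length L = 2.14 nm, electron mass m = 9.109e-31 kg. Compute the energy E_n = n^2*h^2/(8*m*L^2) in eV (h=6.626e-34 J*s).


E = n^2 * h^2 / (8 * m * L^2)
= 1^2 * (6.626e-34)^2 / (8 * 9.109e-31 * (2.14e-9)^2)
= 1 * 4.3904e-67 / (8 * 9.109e-31 * 4.5796e-18)
= 1.3156e-20 J
= 0.0821 eV

0.0821


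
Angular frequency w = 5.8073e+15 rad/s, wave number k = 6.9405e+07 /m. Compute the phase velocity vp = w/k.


vp = w / k
= 5.8073e+15 / 6.9405e+07
= 8.3673e+07 m/s

8.3673e+07


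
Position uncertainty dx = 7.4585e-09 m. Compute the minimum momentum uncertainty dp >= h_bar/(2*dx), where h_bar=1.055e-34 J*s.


dp = h_bar / (2 * dx)
= 1.055e-34 / (2 * 7.4585e-09)
= 1.055e-34 / 1.4917e-08
= 7.0725e-27 kg*m/s

7.0725e-27


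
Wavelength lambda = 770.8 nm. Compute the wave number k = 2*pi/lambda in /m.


k = 2 * pi / lambda
= 6.2832 / (770.8e-9)
= 6.2832 / 7.7080e-07
= 8.1515e+06 /m

8.1515e+06


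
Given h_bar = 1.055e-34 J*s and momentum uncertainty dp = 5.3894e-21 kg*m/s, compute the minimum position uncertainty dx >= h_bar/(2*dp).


dx = h_bar / (2 * dp)
= 1.055e-34 / (2 * 5.3894e-21)
= 1.055e-34 / 1.0779e-20
= 9.7877e-15 m

9.7877e-15


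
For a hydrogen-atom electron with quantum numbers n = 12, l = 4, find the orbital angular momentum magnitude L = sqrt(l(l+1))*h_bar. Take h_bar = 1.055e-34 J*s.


L = sqrt(l*(l+1)) * h_bar
= sqrt(4 * 5) * 1.055e-34
= sqrt(20) * 1.055e-34
= 4.4721 * 1.055e-34
= 4.7181e-34 J*s

4.7181e-34


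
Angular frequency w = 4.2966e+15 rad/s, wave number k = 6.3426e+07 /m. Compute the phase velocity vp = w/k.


vp = w / k
= 4.2966e+15 / 6.3426e+07
= 6.7742e+07 m/s

6.7742e+07


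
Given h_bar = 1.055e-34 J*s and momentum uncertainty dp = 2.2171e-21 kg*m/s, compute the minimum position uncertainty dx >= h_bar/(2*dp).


dx = h_bar / (2 * dp)
= 1.055e-34 / (2 * 2.2171e-21)
= 1.055e-34 / 4.4342e-21
= 2.3792e-14 m

2.3792e-14


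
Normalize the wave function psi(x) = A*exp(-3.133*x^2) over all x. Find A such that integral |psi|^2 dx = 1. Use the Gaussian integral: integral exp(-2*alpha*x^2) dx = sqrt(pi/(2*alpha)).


integral |psi|^2 dx = A^2 * sqrt(pi/(2*alpha)) = 1
A^2 = sqrt(2*alpha/pi)
= sqrt(2 * 3.133 / pi)
= 1.412278
A = sqrt(1.412278)
= 1.1884

1.1884


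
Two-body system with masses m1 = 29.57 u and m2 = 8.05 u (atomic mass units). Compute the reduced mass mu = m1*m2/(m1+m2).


mu = m1 * m2 / (m1 + m2)
= 29.57 * 8.05 / (29.57 + 8.05)
= 238.0385 / 37.62
= 6.3274 u

6.3274


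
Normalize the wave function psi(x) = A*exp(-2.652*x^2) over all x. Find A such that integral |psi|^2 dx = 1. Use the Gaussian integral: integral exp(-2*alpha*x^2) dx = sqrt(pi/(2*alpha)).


integral |psi|^2 dx = A^2 * sqrt(pi/(2*alpha)) = 1
A^2 = sqrt(2*alpha/pi)
= sqrt(2 * 2.652 / pi)
= 1.299352
A = sqrt(1.299352)
= 1.1399

1.1399


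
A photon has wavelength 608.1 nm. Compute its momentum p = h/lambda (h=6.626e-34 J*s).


p = h / lambda
= 6.626e-34 / (608.1e-9)
= 6.626e-34 / 6.0810e-07
= 1.0896e-27 kg*m/s

1.0896e-27


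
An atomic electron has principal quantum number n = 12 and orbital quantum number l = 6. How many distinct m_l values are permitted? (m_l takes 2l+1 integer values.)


m_l ranges from -l to +l in integer steps
So m_l goes from -6 to +6
Count = 2l + 1 = 2*6 + 1
= 13

13


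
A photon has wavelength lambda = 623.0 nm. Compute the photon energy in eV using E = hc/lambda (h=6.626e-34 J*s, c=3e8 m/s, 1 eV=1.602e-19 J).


E = hc / lambda
= (6.626e-34)(3e8) / (623.0e-9)
= 1.9878e-25 / 6.2300e-07
= 3.1907e-19 J
Converting to eV: 3.1907e-19 / 1.602e-19
= 1.9917 eV

1.9917


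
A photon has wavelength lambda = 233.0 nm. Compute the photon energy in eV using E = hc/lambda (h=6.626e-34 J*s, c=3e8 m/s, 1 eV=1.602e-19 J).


E = hc / lambda
= (6.626e-34)(3e8) / (233.0e-9)
= 1.9878e-25 / 2.3300e-07
= 8.5313e-19 J
Converting to eV: 8.5313e-19 / 1.602e-19
= 5.3254 eV

5.3254


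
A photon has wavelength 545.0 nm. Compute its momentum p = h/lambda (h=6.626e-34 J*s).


p = h / lambda
= 6.626e-34 / (545.0e-9)
= 6.626e-34 / 5.4500e-07
= 1.2158e-27 kg*m/s

1.2158e-27


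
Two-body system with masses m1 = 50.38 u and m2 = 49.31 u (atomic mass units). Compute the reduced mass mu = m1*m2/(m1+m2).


mu = m1 * m2 / (m1 + m2)
= 50.38 * 49.31 / (50.38 + 49.31)
= 2484.2378 / 99.69
= 24.9196 u

24.9196


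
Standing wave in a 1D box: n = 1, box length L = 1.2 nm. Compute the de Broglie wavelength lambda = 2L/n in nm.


lambda = 2L / n
= 2 * 1.2 / 1
= 2.4 / 1
= 2.4 nm

2.4


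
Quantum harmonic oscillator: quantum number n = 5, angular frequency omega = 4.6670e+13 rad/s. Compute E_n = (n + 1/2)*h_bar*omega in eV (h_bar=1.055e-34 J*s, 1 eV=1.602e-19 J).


E = (n + 1/2) * h_bar * omega
= (5 + 0.5) * 1.055e-34 * 4.6670e+13
= 5.5 * 4.9237e-21
= 2.7080e-20 J
= 0.169 eV

0.169


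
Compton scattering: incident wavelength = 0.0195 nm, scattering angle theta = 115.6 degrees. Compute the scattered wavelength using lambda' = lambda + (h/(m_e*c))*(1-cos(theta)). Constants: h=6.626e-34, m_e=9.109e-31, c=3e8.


Compton wavelength: h/(m_e*c) = 2.4247e-12 m
d_lambda = 2.4247e-12 * (1 - cos(115.6 deg))
= 2.4247e-12 * 1.432086
= 3.4724e-12 m = 0.003472 nm
lambda' = 0.0195 + 0.003472
= 0.022972 nm

0.022972


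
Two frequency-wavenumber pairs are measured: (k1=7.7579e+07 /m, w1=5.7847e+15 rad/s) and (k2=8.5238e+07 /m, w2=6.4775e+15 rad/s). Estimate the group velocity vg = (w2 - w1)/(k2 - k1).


vg = (w2 - w1) / (k2 - k1)
= (6.4775e+15 - 5.7847e+15) / (8.5238e+07 - 7.7579e+07)
= 6.9280e+14 / 7.6590e+06
= 9.0456e+07 m/s

9.0456e+07


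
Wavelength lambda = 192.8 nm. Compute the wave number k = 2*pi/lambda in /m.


k = 2 * pi / lambda
= 6.2832 / (192.8e-9)
= 6.2832 / 1.9280e-07
= 3.2589e+07 /m

3.2589e+07


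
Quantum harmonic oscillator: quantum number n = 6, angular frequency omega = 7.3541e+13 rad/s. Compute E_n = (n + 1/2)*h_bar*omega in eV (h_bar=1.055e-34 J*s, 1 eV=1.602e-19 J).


E = (n + 1/2) * h_bar * omega
= (6 + 0.5) * 1.055e-34 * 7.3541e+13
= 6.5 * 7.7586e-21
= 5.0431e-20 J
= 0.3148 eV

0.3148


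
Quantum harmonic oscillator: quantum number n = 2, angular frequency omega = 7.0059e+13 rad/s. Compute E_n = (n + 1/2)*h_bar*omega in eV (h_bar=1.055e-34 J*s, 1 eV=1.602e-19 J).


E = (n + 1/2) * h_bar * omega
= (2 + 0.5) * 1.055e-34 * 7.0059e+13
= 2.5 * 7.3912e-21
= 1.8478e-20 J
= 0.1153 eV

0.1153


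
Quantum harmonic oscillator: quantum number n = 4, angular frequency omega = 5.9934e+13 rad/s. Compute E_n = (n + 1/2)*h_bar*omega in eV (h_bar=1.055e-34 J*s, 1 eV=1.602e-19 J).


E = (n + 1/2) * h_bar * omega
= (4 + 0.5) * 1.055e-34 * 5.9934e+13
= 4.5 * 6.3230e-21
= 2.8454e-20 J
= 0.1776 eV

0.1776


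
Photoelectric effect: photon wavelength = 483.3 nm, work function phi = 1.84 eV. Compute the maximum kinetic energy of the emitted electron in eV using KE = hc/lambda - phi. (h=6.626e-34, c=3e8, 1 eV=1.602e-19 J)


E_photon = hc / lambda
= (6.626e-34)(3e8) / (483.3e-9)
= 4.1130e-19 J
= 2.5674 eV
KE = E_photon - phi
= 2.5674 - 1.84
= 0.7274 eV

0.7274


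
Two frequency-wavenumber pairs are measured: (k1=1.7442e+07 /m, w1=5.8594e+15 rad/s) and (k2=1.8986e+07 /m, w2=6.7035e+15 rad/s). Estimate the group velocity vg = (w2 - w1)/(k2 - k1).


vg = (w2 - w1) / (k2 - k1)
= (6.7035e+15 - 5.8594e+15) / (1.8986e+07 - 1.7442e+07)
= 8.4410e+14 / 1.5440e+06
= 5.4670e+08 m/s

5.4670e+08


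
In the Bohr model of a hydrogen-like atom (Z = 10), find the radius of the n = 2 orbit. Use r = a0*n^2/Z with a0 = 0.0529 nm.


r = a0 * n^2 / Z
= 0.0529 * 2^2 / 10
= 0.0529 * 4 / 10
= 0.0212 nm

0.0212


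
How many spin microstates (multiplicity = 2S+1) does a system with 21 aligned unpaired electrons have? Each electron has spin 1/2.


Total spin S = N * (1/2) = 21 * 0.5 = 10.5
Spin multiplicity = 2S + 1
= 2 * 10.5 + 1
= 22

22


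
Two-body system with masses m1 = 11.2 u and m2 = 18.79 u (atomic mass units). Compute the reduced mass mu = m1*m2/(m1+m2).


mu = m1 * m2 / (m1 + m2)
= 11.2 * 18.79 / (11.2 + 18.79)
= 210.448 / 29.99
= 7.0173 u

7.0173


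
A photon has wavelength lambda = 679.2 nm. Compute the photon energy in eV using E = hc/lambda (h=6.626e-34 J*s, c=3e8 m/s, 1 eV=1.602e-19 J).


E = hc / lambda
= (6.626e-34)(3e8) / (679.2e-9)
= 1.9878e-25 / 6.7920e-07
= 2.9267e-19 J
Converting to eV: 2.9267e-19 / 1.602e-19
= 1.8269 eV

1.8269


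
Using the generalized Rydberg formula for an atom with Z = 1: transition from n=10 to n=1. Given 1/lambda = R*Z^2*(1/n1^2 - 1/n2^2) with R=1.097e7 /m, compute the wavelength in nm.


1/lambda = R * Z^2 * (1/n1^2 - 1/n2^2)
= 1.097e7 * 1^2 * (1/1^2 - 1/10^2)
= 1.097e7 * 1 * (1.0 - 0.01)
= 1.0860e+07 /m
lambda = 1 / 1.0860e+07
= 92.0785 nm

92.0785


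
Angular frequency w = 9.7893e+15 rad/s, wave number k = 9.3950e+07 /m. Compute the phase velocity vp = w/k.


vp = w / k
= 9.7893e+15 / 9.3950e+07
= 1.0420e+08 m/s

1.0420e+08


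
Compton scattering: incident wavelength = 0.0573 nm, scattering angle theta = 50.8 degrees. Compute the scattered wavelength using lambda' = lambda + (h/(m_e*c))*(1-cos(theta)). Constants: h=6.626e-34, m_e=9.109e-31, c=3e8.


Compton wavelength: h/(m_e*c) = 2.4247e-12 m
d_lambda = 2.4247e-12 * (1 - cos(50.8 deg))
= 2.4247e-12 * 0.367971
= 8.9222e-13 m = 0.000892 nm
lambda' = 0.0573 + 0.000892
= 0.058192 nm

0.058192


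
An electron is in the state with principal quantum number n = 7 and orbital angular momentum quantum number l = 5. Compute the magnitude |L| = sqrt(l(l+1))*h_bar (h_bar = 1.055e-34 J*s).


L = sqrt(l*(l+1)) * h_bar
= sqrt(5 * 6) * 1.055e-34
= sqrt(30) * 1.055e-34
= 5.4772 * 1.055e-34
= 5.7785e-34 J*s

5.7785e-34


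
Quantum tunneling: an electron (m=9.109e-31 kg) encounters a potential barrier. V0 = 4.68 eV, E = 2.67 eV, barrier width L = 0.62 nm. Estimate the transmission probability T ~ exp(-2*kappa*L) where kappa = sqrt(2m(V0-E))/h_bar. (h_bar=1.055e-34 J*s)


V0 - E = 2.01 eV = 3.2200e-19 J
kappa = sqrt(2 * m * (V0-E)) / h_bar
= sqrt(2 * 9.109e-31 * 3.2200e-19) / 1.055e-34
= 7.2598e+09 /m
2*kappa*L = 2 * 7.2598e+09 * 0.62e-9
= 9.0022
T = exp(-9.0022) = 1.231381e-04

1.231381e-04


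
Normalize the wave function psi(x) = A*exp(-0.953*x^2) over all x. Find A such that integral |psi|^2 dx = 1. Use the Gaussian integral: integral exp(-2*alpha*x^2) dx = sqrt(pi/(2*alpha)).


integral |psi|^2 dx = A^2 * sqrt(pi/(2*alpha)) = 1
A^2 = sqrt(2*alpha/pi)
= sqrt(2 * 0.953 / pi)
= 0.778909
A = sqrt(0.778909)
= 0.8826

0.8826
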